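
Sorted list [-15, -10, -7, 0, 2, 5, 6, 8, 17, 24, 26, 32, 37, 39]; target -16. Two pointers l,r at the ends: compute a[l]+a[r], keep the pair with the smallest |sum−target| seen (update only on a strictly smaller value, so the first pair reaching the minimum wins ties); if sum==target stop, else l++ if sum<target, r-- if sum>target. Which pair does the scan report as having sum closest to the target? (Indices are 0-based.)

[0,13] -15+39=24 d=40 * → r--
[0,12] -15+37=22 d=38 * → r--
[0,11] -15+32=17 d=33 * → r--
[0,10] -15+26=11 d=27 * → r--
[0,9] -15+24=9 d=25 * → r--
[0,8] -15+17=2 d=18 * → r--
[0,7] -15+8=-7 d=9 * → r--
[0,6] -15+6=-9 d=7 * → r--
[0,5] -15+5=-10 d=6 * → r--
[0,4] -15+2=-13 d=3 * → r--
[0,3] -15+0=-15 d=1 * → r--
[0,2] -15+-7=-22 d=6 → l++
[1,2] -10+-7=-17 d=1 → l++

pair (-15, 0) with sum -15 (|Δ|=1)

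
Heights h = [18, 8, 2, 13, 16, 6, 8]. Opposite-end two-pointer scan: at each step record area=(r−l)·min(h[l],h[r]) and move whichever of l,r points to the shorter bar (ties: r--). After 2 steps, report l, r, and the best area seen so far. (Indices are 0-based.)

l=0 r=6: min(18,8)*6=48 best=48 *, r--
l=0 r=5: min(18,6)*5=30 best=48, r--

l=0, r=4, best area=48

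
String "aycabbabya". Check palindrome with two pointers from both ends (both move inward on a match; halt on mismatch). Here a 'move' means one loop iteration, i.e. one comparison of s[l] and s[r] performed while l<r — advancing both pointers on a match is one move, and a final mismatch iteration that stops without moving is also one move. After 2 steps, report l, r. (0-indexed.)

l=0 r=9: 'a'=='a', l++,r--
l=1 r=8: 'y'=='y', l++,r--

l=2, r=7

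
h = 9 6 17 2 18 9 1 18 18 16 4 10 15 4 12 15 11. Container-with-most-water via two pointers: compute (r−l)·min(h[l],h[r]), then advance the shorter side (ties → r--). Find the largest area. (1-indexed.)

l=1 r=17: min(9,11)*16=144 best=144 *, l++
l=2 r=17: min(6,11)*15=90 best=144, l++
l=3 r=17: min(17,11)*14=154 best=154 *, r--
l=3 r=16: min(17,15)*13=195 best=195 *, r--
l=3 r=15: min(17,12)*12=144 best=195, r--
l=3 r=14: min(17,4)*11=44 best=195, r--
l=3 r=13: min(17,15)*10=150 best=195, r--
l=3 r=12: min(17,10)*9=90 best=195, r--
l=3 r=11: min(17,4)*8=32 best=195, r--
l=3 r=10: min(17,16)*7=112 best=195, r--
l=3 r=9: min(17,18)*6=102 best=195, l++
l=4 r=9: min(2,18)*5=10 best=195, l++
l=5 r=9: min(18,18)*4=72 best=195, r--
l=5 r=8: min(18,18)*3=54 best=195, r--
l=5 r=7: min(18,1)*2=2 best=195, r--
l=5 r=6: min(18,9)*1=9 best=195, r--

max area = 195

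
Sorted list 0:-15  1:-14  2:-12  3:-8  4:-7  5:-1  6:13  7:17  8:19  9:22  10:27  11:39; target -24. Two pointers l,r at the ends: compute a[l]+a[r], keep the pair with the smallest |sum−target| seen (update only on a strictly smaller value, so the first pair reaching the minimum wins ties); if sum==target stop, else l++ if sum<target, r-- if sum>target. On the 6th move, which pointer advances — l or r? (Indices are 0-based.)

[0,11] -15+39=24 d=48 * → r--
[0,10] -15+27=12 d=36 * → r--
[0,9] -15+22=7 d=31 * → r--
[0,8] -15+19=4 d=28 * → r--
[0,7] -15+17=2 d=26 * → r--
[0,6] -15+13=-2 d=22 * → r--

r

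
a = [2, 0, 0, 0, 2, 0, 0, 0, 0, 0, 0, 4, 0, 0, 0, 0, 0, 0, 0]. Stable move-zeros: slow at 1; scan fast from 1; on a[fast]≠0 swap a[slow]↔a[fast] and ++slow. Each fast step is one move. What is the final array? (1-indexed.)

[2, 2, 4, 0, 0, 0, 0, 0, 0, 0, 0, 0, 0, 0, 0, 0, 0, 0, 0]

slow=1 fast=1: a[fast]=2≠0 swap→a[1]=2, slow++,fast++
slow=2 fast=2: a[fast]=0, fast++
slow=2 fast=3: a[fast]=0, fast++
slow=2 fast=4: a[fast]=0, fast++
slow=2 fast=5: a[fast]=2≠0 swap→a[2]=2, slow++,fast++
slow=3 fast=6: a[fast]=0, fast++
slow=3 fast=7: a[fast]=0, fast++
slow=3 fast=8: a[fast]=0, fast++
slow=3 fast=9: a[fast]=0, fast++
slow=3 fast=10: a[fast]=0, fast++
slow=3 fast=11: a[fast]=0, fast++
slow=3 fast=12: a[fast]=4≠0 swap→a[3]=4, slow++,fast++
slow=4 fast=13: a[fast]=0, fast++
slow=4 fast=14: a[fast]=0, fast++
slow=4 fast=15: a[fast]=0, fast++
slow=4 fast=16: a[fast]=0, fast++
slow=4 fast=17: a[fast]=0, fast++
slow=4 fast=18: a[fast]=0, fast++
slow=4 fast=19: a[fast]=0, fast++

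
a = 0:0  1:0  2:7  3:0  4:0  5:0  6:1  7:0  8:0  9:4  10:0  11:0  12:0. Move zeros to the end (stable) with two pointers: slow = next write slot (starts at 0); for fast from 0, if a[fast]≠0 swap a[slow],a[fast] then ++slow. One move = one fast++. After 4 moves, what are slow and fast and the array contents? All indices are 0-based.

slow=0 fast=0: a[fast]=0, fast++
slow=0 fast=1: a[fast]=0, fast++
slow=0 fast=2: a[fast]=7≠0 swap→a[0]=7, slow++,fast++
slow=1 fast=3: a[fast]=0, fast++

slow=1, fast=4, a=[7, 0, 0, 0, 0, 0, 1, 0, 0, 4, 0, 0, 0]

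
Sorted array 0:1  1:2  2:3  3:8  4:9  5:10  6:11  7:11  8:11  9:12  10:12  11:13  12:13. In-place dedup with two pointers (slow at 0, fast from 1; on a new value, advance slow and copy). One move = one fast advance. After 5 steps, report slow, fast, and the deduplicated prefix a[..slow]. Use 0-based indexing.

slow=0 fast=1: a[fast]=2≠a[slow]=1 write a[1]=2, slow++,fast++
slow=1 fast=2: a[fast]=3≠a[slow]=2 write a[2]=3, slow++,fast++
slow=2 fast=3: a[fast]=8≠a[slow]=3 write a[3]=8, slow++,fast++
slow=3 fast=4: a[fast]=9≠a[slow]=8 write a[4]=9, slow++,fast++
slow=4 fast=5: a[fast]=10≠a[slow]=9 write a[5]=10, slow++,fast++

slow=5, fast=6, prefix=[1, 2, 3, 8, 9, 10]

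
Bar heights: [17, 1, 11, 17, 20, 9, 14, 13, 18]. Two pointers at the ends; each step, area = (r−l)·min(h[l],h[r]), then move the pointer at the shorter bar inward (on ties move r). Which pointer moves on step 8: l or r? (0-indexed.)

[0,8] min(17,18)*8=136 best=136 * → l++
[1,8] min(1,18)*7=7 best=136 → l++
[2,8] min(11,18)*6=66 best=136 → l++
[3,8] min(17,18)*5=85 best=136 → l++
[4,8] min(20,18)*4=72 best=136 → r--
[4,7] min(20,13)*3=39 best=136 → r--
[4,6] min(20,14)*2=28 best=136 → r--
[4,5] min(20,9)*1=9 best=136 → r--

r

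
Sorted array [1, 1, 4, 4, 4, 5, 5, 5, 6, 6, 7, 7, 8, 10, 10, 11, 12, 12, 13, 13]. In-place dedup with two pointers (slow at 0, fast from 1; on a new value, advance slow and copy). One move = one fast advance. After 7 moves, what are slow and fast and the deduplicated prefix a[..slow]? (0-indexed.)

slow=2, fast=8, prefix=[1, 4, 5]

(s=0,f=1) a[fast]=1=a[slow] dup → fast++
(s=0,f=2) a[fast]=4≠a[slow]=1 write a[1]=4 → slow++,fast++
(s=1,f=3) a[fast]=4=a[slow] dup → fast++
(s=1,f=4) a[fast]=4=a[slow] dup → fast++
(s=1,f=5) a[fast]=5≠a[slow]=4 write a[2]=5 → slow++,fast++
(s=2,f=6) a[fast]=5=a[slow] dup → fast++
(s=2,f=7) a[fast]=5=a[slow] dup → fast++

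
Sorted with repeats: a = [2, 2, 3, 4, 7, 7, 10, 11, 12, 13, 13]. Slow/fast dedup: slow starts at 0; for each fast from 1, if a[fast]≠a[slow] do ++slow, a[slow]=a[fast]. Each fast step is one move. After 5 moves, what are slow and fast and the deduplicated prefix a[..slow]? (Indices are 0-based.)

slow=3, fast=6, prefix=[2, 3, 4, 7]

(s=0,f=1) a[fast]=2=a[slow] dup → fast++
(s=0,f=2) a[fast]=3≠a[slow]=2 write a[1]=3 → slow++,fast++
(s=1,f=3) a[fast]=4≠a[slow]=3 write a[2]=4 → slow++,fast++
(s=2,f=4) a[fast]=7≠a[slow]=4 write a[3]=7 → slow++,fast++
(s=3,f=5) a[fast]=7=a[slow] dup → fast++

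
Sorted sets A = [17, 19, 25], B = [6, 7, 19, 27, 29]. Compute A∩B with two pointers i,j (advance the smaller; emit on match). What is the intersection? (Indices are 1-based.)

[i=1,j=1] 17>6 → j++
[i=1,j=2] 17>7 → j++
[i=1,j=3] 17<19 → i++
[i=2,j=3] 19==19 emit → i++,j++
[i=3,j=4] 25<27 → i++

intersection = [19]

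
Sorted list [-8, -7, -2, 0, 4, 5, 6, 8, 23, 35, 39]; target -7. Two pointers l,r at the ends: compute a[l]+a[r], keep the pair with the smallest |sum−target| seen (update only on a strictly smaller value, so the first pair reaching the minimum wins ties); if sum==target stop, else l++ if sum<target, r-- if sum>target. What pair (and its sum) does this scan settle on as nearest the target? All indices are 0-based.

pair (-7, 0) with sum -7 (|Δ|=0)

[0,10] -8+39=31 d=38 * → r--
[0,9] -8+35=27 d=34 * → r--
[0,8] -8+23=15 d=22 * → r--
[0,7] -8+8=0 d=7 * → r--
[0,6] -8+6=-2 d=5 * → r--
[0,5] -8+5=-3 d=4 * → r--
[0,4] -8+4=-4 d=3 * → r--
[0,3] -8+0=-8 d=1 * → l++
[1,3] -7+0=-7 d=0 * → stop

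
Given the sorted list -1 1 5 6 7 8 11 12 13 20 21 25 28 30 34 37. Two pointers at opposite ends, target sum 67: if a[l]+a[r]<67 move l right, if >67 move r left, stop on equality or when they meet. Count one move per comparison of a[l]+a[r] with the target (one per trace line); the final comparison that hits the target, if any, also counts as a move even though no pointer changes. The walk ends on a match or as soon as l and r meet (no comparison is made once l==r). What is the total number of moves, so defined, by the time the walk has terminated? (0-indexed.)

l=0 r=15: -1+37=36 <67, l++
l=1 r=15: 1+37=38 <67, l++
l=2 r=15: 5+37=42 <67, l++
l=3 r=15: 6+37=43 <67, l++
l=4 r=15: 7+37=44 <67, l++
l=5 r=15: 8+37=45 <67, l++
l=6 r=15: 11+37=48 <67, l++
l=7 r=15: 12+37=49 <67, l++
l=8 r=15: 13+37=50 <67, l++
l=9 r=15: 20+37=57 <67, l++
l=10 r=15: 21+37=58 <67, l++
l=11 r=15: 25+37=62 <67, l++
l=12 r=15: 28+37=65 <67, l++
l=13 r=15: 30+37=67, found

14 moves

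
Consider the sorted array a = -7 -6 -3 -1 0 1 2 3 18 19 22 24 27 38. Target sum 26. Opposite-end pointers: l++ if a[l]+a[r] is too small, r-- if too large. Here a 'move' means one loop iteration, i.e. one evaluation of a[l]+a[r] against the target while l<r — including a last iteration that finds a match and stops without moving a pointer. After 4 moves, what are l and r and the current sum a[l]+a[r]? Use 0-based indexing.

l=0 r=13: -7+38=31 >26, r--
l=0 r=12: -7+27=20 <26, l++
l=1 r=12: -6+27=21 <26, l++
l=2 r=12: -3+27=24 <26, l++

l=3, r=12, sum=26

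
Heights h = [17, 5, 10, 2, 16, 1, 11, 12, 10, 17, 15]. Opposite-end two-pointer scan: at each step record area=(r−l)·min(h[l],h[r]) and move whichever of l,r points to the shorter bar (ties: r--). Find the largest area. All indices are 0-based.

max area = 153

l=0 r=10: min(17,15)*10=150 best=150 *, r--
l=0 r=9: min(17,17)*9=153 best=153 *, r--
l=0 r=8: min(17,10)*8=80 best=153, r--
l=0 r=7: min(17,12)*7=84 best=153, r--
l=0 r=6: min(17,11)*6=66 best=153, r--
l=0 r=5: min(17,1)*5=5 best=153, r--
l=0 r=4: min(17,16)*4=64 best=153, r--
l=0 r=3: min(17,2)*3=6 best=153, r--
l=0 r=2: min(17,10)*2=20 best=153, r--
l=0 r=1: min(17,5)*1=5 best=153, r--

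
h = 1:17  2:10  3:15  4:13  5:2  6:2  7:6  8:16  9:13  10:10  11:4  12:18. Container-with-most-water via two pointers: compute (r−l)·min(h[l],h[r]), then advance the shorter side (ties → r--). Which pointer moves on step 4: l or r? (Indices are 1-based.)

[1,12] min(17,18)*11=187 best=187 * → l++
[2,12] min(10,18)*10=100 best=187 → l++
[3,12] min(15,18)*9=135 best=187 → l++
[4,12] min(13,18)*8=104 best=187 → l++

l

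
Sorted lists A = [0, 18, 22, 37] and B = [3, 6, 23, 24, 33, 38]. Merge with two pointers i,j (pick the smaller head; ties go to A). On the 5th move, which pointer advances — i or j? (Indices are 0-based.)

[i=0,j=0] A[i]=0<=B[j]=3 take 0 → i++
[i=1,j=0] A[i]=18>B[j]=3 take 3 → j++
[i=1,j=1] A[i]=18>B[j]=6 take 6 → j++
[i=1,j=2] A[i]=18<=B[j]=23 take 18 → i++
[i=2,j=2] A[i]=22<=B[j]=23 take 22 → i++

i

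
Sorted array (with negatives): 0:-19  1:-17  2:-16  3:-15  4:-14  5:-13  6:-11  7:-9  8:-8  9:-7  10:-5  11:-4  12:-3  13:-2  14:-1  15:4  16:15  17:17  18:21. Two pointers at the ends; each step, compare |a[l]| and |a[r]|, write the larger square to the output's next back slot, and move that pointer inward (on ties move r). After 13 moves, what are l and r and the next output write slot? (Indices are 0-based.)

[0,18] |-19|<=|21| out[18]=441 → r--
[0,17] |-19|>|17| out[17]=361 → l++
[1,17] |-17|<=|17| out[16]=289 → r--
[1,16] |-17|>|15| out[15]=289 → l++
[2,16] |-16|>|15| out[14]=256 → l++
[3,16] |-15|<=|15| out[13]=225 → r--
[3,15] |-15|>|4| out[12]=225 → l++
[4,15] |-14|>|4| out[11]=196 → l++
[5,15] |-13|>|4| out[10]=169 → l++
[6,15] |-11|>|4| out[9]=121 → l++
[7,15] |-9|>|4| out[8]=81 → l++
[8,15] |-8|>|4| out[7]=64 → l++
[9,15] |-7|>|4| out[6]=49 → l++

l=10, r=15, next write slot=5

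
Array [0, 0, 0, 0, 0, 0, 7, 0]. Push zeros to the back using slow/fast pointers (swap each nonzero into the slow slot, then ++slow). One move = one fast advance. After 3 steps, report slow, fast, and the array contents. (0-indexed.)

slow=0, fast=3, a=[0, 0, 0, 0, 0, 0, 7, 0]

(s=0,f=0) a[fast]=0 → fast++
(s=0,f=1) a[fast]=0 → fast++
(s=0,f=2) a[fast]=0 → fast++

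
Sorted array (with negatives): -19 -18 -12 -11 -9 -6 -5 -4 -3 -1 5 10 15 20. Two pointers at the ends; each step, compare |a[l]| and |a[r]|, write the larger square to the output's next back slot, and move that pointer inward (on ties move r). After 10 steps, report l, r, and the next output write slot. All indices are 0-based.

l=6, r=9, next write slot=3

[0,13] |-19|<=|20| out[13]=400 → r--
[0,12] |-19|>|15| out[12]=361 → l++
[1,12] |-18|>|15| out[11]=324 → l++
[2,12] |-12|<=|15| out[10]=225 → r--
[2,11] |-12|>|10| out[9]=144 → l++
[3,11] |-11|>|10| out[8]=121 → l++
[4,11] |-9|<=|10| out[7]=100 → r--
[4,10] |-9|>|5| out[6]=81 → l++
[5,10] |-6|>|5| out[5]=36 → l++
[6,10] |-5|<=|5| out[4]=25 → r--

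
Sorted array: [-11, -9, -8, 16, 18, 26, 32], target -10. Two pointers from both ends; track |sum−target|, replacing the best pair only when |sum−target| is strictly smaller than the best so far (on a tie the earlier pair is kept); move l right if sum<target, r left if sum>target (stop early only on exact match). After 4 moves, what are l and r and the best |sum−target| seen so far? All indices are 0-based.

l=0, r=2, best |Δ|=15

l=0 r=6: -11+32=21 d=31 *, r--
l=0 r=5: -11+26=15 d=25 *, r--
l=0 r=4: -11+18=7 d=17 *, r--
l=0 r=3: -11+16=5 d=15 *, r--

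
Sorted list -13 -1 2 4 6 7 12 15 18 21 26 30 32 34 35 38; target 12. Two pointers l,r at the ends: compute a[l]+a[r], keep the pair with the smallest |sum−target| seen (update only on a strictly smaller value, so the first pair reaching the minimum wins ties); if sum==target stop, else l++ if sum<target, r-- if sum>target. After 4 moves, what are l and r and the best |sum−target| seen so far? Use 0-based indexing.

l=0, r=11, best |Δ|=7

[0,15] -13+38=25 d=13 * → r--
[0,14] -13+35=22 d=10 * → r--
[0,13] -13+34=21 d=9 * → r--
[0,12] -13+32=19 d=7 * → r--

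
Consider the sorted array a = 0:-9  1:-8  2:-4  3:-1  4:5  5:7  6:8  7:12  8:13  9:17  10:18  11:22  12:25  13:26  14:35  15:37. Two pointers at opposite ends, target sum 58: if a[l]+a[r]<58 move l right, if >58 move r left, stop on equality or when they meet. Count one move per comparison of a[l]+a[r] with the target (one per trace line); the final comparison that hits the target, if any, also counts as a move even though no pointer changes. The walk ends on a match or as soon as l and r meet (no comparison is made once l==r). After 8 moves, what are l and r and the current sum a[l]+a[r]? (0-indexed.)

l=8, r=15, sum=50

[0,15] -9+37=28 <58 → l++
[1,15] -8+37=29 <58 → l++
[2,15] -4+37=33 <58 → l++
[3,15] -1+37=36 <58 → l++
[4,15] 5+37=42 <58 → l++
[5,15] 7+37=44 <58 → l++
[6,15] 8+37=45 <58 → l++
[7,15] 12+37=49 <58 → l++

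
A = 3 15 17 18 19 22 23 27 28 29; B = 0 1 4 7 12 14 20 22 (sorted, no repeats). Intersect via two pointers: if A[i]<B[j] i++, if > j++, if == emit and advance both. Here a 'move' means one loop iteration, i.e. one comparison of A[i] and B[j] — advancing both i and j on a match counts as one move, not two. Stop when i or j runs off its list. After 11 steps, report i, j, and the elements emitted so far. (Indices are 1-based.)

i=1 j=1: 3>0, j++
i=1 j=2: 3>1, j++
i=1 j=3: 3<4, i++
i=2 j=3: 15>4, j++
i=2 j=4: 15>7, j++
i=2 j=5: 15>12, j++
i=2 j=6: 15>14, j++
i=2 j=7: 15<20, i++
i=3 j=7: 17<20, i++
i=4 j=7: 18<20, i++
i=5 j=7: 19<20, i++

i=6, j=7, emitted=[]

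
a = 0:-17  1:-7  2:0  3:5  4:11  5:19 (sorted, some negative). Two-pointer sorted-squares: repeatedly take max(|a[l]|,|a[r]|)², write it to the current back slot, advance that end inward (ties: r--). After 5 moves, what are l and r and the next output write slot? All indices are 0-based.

[0,5] |-17|<=|19| out[5]=361 → r--
[0,4] |-17|>|11| out[4]=289 → l++
[1,4] |-7|<=|11| out[3]=121 → r--
[1,3] |-7|>|5| out[2]=49 → l++
[2,3] |0|<=|5| out[1]=25 → r--

l=2, r=2, next write slot=0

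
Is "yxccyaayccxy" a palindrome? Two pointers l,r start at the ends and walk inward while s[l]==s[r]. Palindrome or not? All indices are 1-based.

palindrome

[1,12] 'y'=='y' → l++,r--
[2,11] 'x'=='x' → l++,r--
[3,10] 'c'=='c' → l++,r--
[4,9] 'c'=='c' → l++,r--
[5,8] 'y'=='y' → l++,r--
[6,7] 'a'=='a' → l++,r--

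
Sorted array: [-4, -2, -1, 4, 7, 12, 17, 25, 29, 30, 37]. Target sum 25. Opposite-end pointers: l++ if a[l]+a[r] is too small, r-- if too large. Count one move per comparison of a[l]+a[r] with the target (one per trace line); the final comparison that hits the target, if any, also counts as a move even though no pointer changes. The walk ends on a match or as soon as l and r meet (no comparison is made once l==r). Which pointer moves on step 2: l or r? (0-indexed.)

[0,10] -4+37=33 >25 → r--
[0,9] -4+30=26 >25 → r--

r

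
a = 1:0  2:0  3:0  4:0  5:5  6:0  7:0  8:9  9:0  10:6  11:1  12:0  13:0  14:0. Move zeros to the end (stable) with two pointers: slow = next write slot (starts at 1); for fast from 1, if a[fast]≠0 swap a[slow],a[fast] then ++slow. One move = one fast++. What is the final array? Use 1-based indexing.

slow=1 fast=1: a[fast]=0, fast++
slow=1 fast=2: a[fast]=0, fast++
slow=1 fast=3: a[fast]=0, fast++
slow=1 fast=4: a[fast]=0, fast++
slow=1 fast=5: a[fast]=5≠0 swap→a[1]=5, slow++,fast++
slow=2 fast=6: a[fast]=0, fast++
slow=2 fast=7: a[fast]=0, fast++
slow=2 fast=8: a[fast]=9≠0 swap→a[2]=9, slow++,fast++
slow=3 fast=9: a[fast]=0, fast++
slow=3 fast=10: a[fast]=6≠0 swap→a[3]=6, slow++,fast++
slow=4 fast=11: a[fast]=1≠0 swap→a[4]=1, slow++,fast++
slow=5 fast=12: a[fast]=0, fast++
slow=5 fast=13: a[fast]=0, fast++
slow=5 fast=14: a[fast]=0, fast++

[5, 9, 6, 1, 0, 0, 0, 0, 0, 0, 0, 0, 0, 0]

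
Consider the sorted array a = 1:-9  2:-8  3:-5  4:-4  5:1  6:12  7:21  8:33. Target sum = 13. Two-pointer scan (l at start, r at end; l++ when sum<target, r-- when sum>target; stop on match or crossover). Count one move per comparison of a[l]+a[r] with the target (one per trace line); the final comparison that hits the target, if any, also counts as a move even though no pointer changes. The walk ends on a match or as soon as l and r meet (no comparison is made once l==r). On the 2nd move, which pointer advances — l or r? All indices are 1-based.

l=1 r=8: -9+33=24 >13, r--
l=1 r=7: -9+21=12 <13, l++

l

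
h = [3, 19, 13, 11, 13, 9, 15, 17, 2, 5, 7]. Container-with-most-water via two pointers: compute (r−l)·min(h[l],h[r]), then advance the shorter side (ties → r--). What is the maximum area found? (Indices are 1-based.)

l=1 r=11: min(3,7)*10=30 best=30 *, l++
l=2 r=11: min(19,7)*9=63 best=63 *, r--
l=2 r=10: min(19,5)*8=40 best=63, r--
l=2 r=9: min(19,2)*7=14 best=63, r--
l=2 r=8: min(19,17)*6=102 best=102 *, r--
l=2 r=7: min(19,15)*5=75 best=102, r--
l=2 r=6: min(19,9)*4=36 best=102, r--
l=2 r=5: min(19,13)*3=39 best=102, r--
l=2 r=4: min(19,11)*2=22 best=102, r--
l=2 r=3: min(19,13)*1=13 best=102, r--

max area = 102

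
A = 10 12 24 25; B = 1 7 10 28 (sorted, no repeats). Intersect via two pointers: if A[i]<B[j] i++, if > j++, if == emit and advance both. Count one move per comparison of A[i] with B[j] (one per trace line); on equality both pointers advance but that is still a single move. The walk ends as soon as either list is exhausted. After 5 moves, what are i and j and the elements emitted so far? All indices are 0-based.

i=3, j=3, emitted=[10]

[i=0,j=0] 10>1 → j++
[i=0,j=1] 10>7 → j++
[i=0,j=2] 10==10 emit → i++,j++
[i=1,j=3] 12<28 → i++
[i=2,j=3] 24<28 → i++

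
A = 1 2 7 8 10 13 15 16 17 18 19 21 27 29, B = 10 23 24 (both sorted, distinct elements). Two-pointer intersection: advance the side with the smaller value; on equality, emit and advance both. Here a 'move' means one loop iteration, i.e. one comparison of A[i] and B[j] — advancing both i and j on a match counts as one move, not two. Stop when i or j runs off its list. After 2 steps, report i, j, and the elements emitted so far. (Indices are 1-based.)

i=3, j=1, emitted=[]

[i=1,j=1] 1<10 → i++
[i=2,j=1] 2<10 → i++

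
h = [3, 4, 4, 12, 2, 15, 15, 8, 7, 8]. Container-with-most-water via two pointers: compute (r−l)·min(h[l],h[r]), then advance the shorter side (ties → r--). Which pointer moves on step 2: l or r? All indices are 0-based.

l=0 r=9: min(3,8)*9=27 best=27 *, l++
l=1 r=9: min(4,8)*8=32 best=32 *, l++

l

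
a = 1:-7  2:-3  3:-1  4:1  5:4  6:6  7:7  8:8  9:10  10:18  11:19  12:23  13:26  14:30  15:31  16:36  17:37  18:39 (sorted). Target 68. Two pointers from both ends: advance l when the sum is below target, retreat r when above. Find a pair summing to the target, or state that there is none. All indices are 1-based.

l=1 r=18: -7+39=32 <68, l++
l=2 r=18: -3+39=36 <68, l++
l=3 r=18: -1+39=38 <68, l++
l=4 r=18: 1+39=40 <68, l++
l=5 r=18: 4+39=43 <68, l++
l=6 r=18: 6+39=45 <68, l++
l=7 r=18: 7+39=46 <68, l++
l=8 r=18: 8+39=47 <68, l++
l=9 r=18: 10+39=49 <68, l++
l=10 r=18: 18+39=57 <68, l++
l=11 r=18: 19+39=58 <68, l++
l=12 r=18: 23+39=62 <68, l++
l=13 r=18: 26+39=65 <68, l++
l=14 r=18: 30+39=69 >68, r--
l=14 r=17: 30+37=67 <68, l++
l=15 r=17: 31+37=68, found

(31, 37)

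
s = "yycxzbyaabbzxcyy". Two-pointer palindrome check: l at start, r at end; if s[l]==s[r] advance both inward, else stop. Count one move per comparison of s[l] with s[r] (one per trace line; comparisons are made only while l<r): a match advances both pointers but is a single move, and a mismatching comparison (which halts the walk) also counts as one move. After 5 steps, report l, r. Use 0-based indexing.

l=5, r=10

l=0 r=15: 'y'=='y', l++,r--
l=1 r=14: 'y'=='y', l++,r--
l=2 r=13: 'c'=='c', l++,r--
l=3 r=12: 'x'=='x', l++,r--
l=4 r=11: 'z'=='z', l++,r--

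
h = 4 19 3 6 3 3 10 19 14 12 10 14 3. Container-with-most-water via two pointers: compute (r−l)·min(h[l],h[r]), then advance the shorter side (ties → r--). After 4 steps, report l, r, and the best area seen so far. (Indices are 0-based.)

l=0 r=12: min(4,3)*12=36 best=36 *, r--
l=0 r=11: min(4,14)*11=44 best=44 *, l++
l=1 r=11: min(19,14)*10=140 best=140 *, r--
l=1 r=10: min(19,10)*9=90 best=140, r--

l=1, r=9, best area=140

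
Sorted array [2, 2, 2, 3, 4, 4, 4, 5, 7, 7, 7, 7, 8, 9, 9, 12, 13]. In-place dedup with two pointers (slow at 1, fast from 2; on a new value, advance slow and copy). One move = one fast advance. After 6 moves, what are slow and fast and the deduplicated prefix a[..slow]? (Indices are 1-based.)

slow=3, fast=8, prefix=[2, 3, 4]

(s=1,f=2) a[fast]=2=a[slow] dup → fast++
(s=1,f=3) a[fast]=2=a[slow] dup → fast++
(s=1,f=4) a[fast]=3≠a[slow]=2 write a[2]=3 → slow++,fast++
(s=2,f=5) a[fast]=4≠a[slow]=3 write a[3]=4 → slow++,fast++
(s=3,f=6) a[fast]=4=a[slow] dup → fast++
(s=3,f=7) a[fast]=4=a[slow] dup → fast++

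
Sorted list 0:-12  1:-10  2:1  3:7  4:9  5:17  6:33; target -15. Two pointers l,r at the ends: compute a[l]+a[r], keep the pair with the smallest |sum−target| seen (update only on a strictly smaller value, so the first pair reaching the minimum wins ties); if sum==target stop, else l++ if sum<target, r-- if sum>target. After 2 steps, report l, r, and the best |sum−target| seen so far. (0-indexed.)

l=0 r=6: -12+33=21 d=36 *, r--
l=0 r=5: -12+17=5 d=20 *, r--

l=0, r=4, best |Δ|=20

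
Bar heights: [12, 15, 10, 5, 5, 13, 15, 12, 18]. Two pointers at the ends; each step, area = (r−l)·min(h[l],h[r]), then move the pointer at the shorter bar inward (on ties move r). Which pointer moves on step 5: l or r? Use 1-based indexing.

l

l=1 r=9: min(12,18)*8=96 best=96 *, l++
l=2 r=9: min(15,18)*7=105 best=105 *, l++
l=3 r=9: min(10,18)*6=60 best=105, l++
l=4 r=9: min(5,18)*5=25 best=105, l++
l=5 r=9: min(5,18)*4=20 best=105, l++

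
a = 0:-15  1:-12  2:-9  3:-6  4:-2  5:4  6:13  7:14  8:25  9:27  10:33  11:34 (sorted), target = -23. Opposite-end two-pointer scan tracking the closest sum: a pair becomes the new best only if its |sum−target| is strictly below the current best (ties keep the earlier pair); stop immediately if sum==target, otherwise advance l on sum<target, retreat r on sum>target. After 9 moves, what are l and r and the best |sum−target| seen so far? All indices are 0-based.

[0,11] -15+34=19 d=42 * → r--
[0,10] -15+33=18 d=41 * → r--
[0,9] -15+27=12 d=35 * → r--
[0,8] -15+25=10 d=33 * → r--
[0,7] -15+14=-1 d=22 * → r--
[0,6] -15+13=-2 d=21 * → r--
[0,5] -15+4=-11 d=12 * → r--
[0,4] -15+-2=-17 d=6 * → r--
[0,3] -15+-6=-21 d=2 * → r--

l=0, r=2, best |Δ|=2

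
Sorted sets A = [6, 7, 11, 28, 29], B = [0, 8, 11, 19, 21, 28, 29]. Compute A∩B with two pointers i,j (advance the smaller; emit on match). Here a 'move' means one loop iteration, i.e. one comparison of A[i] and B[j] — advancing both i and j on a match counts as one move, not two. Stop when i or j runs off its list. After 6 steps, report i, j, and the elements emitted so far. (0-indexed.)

i=3, j=4, emitted=[11]

[i=0,j=0] 6>0 → j++
[i=0,j=1] 6<8 → i++
[i=1,j=1] 7<8 → i++
[i=2,j=1] 11>8 → j++
[i=2,j=2] 11==11 emit → i++,j++
[i=3,j=3] 28>19 → j++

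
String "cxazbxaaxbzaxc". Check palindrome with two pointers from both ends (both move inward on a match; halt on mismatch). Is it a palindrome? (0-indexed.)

palindrome

l=0 r=13: 'c'=='c', l++,r--
l=1 r=12: 'x'=='x', l++,r--
l=2 r=11: 'a'=='a', l++,r--
l=3 r=10: 'z'=='z', l++,r--
l=4 r=9: 'b'=='b', l++,r--
l=5 r=8: 'x'=='x', l++,r--
l=6 r=7: 'a'=='a', l++,r--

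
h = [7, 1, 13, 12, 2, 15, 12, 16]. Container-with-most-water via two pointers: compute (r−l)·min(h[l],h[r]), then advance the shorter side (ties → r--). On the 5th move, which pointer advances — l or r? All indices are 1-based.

l

[1,8] min(7,16)*7=49 best=49 * → l++
[2,8] min(1,16)*6=6 best=49 → l++
[3,8] min(13,16)*5=65 best=65 * → l++
[4,8] min(12,16)*4=48 best=65 → l++
[5,8] min(2,16)*3=6 best=65 → l++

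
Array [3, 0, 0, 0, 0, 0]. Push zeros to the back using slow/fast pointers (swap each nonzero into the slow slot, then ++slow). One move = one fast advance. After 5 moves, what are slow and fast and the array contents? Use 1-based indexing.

slow=1 fast=1: a[fast]=3≠0 swap→a[1]=3, slow++,fast++
slow=2 fast=2: a[fast]=0, fast++
slow=2 fast=3: a[fast]=0, fast++
slow=2 fast=4: a[fast]=0, fast++
slow=2 fast=5: a[fast]=0, fast++

slow=2, fast=6, a=[3, 0, 0, 0, 0, 0]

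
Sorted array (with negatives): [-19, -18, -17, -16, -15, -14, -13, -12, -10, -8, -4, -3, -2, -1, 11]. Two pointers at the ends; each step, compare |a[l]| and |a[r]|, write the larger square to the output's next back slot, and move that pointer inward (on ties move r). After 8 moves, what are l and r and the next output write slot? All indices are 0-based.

l=8, r=14, next write slot=6

[0,14] |-19|>|11| out[14]=361 → l++
[1,14] |-18|>|11| out[13]=324 → l++
[2,14] |-17|>|11| out[12]=289 → l++
[3,14] |-16|>|11| out[11]=256 → l++
[4,14] |-15|>|11| out[10]=225 → l++
[5,14] |-14|>|11| out[9]=196 → l++
[6,14] |-13|>|11| out[8]=169 → l++
[7,14] |-12|>|11| out[7]=144 → l++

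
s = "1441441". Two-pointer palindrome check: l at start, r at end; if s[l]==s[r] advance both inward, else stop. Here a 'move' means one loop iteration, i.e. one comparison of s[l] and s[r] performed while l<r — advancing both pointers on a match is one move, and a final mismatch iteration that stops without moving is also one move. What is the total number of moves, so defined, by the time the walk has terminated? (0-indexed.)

3 moves

l=0 r=6: '1'=='1', l++,r--
l=1 r=5: '4'=='4', l++,r--
l=2 r=4: '4'=='4', l++,r--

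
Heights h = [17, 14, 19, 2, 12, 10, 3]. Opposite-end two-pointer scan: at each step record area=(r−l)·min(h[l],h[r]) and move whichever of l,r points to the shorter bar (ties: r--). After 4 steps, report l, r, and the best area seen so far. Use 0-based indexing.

[0,6] min(17,3)*6=18 best=18 * → r--
[0,5] min(17,10)*5=50 best=50 * → r--
[0,4] min(17,12)*4=48 best=50 → r--
[0,3] min(17,2)*3=6 best=50 → r--

l=0, r=2, best area=50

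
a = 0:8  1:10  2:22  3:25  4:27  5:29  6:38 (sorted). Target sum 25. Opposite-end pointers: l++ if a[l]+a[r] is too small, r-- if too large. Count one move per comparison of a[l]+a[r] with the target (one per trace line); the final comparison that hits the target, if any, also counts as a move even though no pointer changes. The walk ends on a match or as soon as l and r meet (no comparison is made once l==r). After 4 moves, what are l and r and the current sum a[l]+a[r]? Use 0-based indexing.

[0,6] 8+38=46 >25 → r--
[0,5] 8+29=37 >25 → r--
[0,4] 8+27=35 >25 → r--
[0,3] 8+25=33 >25 → r--

l=0, r=2, sum=30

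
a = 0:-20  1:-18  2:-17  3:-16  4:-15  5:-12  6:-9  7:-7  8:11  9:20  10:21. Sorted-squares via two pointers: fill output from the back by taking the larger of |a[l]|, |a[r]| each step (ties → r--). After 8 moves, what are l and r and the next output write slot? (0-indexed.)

l=6, r=8, next write slot=2

[0,10] |-20|<=|21| out[10]=441 → r--
[0,9] |-20|<=|20| out[9]=400 → r--
[0,8] |-20|>|11| out[8]=400 → l++
[1,8] |-18|>|11| out[7]=324 → l++
[2,8] |-17|>|11| out[6]=289 → l++
[3,8] |-16|>|11| out[5]=256 → l++
[4,8] |-15|>|11| out[4]=225 → l++
[5,8] |-12|>|11| out[3]=144 → l++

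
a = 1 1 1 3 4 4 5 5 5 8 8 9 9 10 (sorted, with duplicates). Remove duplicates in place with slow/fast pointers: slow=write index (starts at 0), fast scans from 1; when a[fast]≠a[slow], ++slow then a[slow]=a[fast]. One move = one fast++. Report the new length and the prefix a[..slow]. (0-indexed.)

length 7; prefix = [1, 3, 4, 5, 8, 9, 10]

slow=0 fast=1: a[fast]=1=a[slow] dup, fast++
slow=0 fast=2: a[fast]=1=a[slow] dup, fast++
slow=0 fast=3: a[fast]=3≠a[slow]=1 write a[1]=3, slow++,fast++
slow=1 fast=4: a[fast]=4≠a[slow]=3 write a[2]=4, slow++,fast++
slow=2 fast=5: a[fast]=4=a[slow] dup, fast++
slow=2 fast=6: a[fast]=5≠a[slow]=4 write a[3]=5, slow++,fast++
slow=3 fast=7: a[fast]=5=a[slow] dup, fast++
slow=3 fast=8: a[fast]=5=a[slow] dup, fast++
slow=3 fast=9: a[fast]=8≠a[slow]=5 write a[4]=8, slow++,fast++
slow=4 fast=10: a[fast]=8=a[slow] dup, fast++
slow=4 fast=11: a[fast]=9≠a[slow]=8 write a[5]=9, slow++,fast++
slow=5 fast=12: a[fast]=9=a[slow] dup, fast++
slow=5 fast=13: a[fast]=10≠a[slow]=9 write a[6]=10, slow++,fast++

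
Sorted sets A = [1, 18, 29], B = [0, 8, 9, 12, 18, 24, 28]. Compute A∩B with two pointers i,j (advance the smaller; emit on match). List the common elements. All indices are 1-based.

intersection = [18]

i=1 j=1: 1>0, j++
i=1 j=2: 1<8, i++
i=2 j=2: 18>8, j++
i=2 j=3: 18>9, j++
i=2 j=4: 18>12, j++
i=2 j=5: 18==18 emit, i++,j++
i=3 j=6: 29>24, j++
i=3 j=7: 29>28, j++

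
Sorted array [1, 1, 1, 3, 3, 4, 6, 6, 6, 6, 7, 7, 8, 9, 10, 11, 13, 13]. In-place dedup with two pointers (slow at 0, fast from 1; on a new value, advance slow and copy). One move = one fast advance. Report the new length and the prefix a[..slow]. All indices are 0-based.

slow=0 fast=1: a[fast]=1=a[slow] dup, fast++
slow=0 fast=2: a[fast]=1=a[slow] dup, fast++
slow=0 fast=3: a[fast]=3≠a[slow]=1 write a[1]=3, slow++,fast++
slow=1 fast=4: a[fast]=3=a[slow] dup, fast++
slow=1 fast=5: a[fast]=4≠a[slow]=3 write a[2]=4, slow++,fast++
slow=2 fast=6: a[fast]=6≠a[slow]=4 write a[3]=6, slow++,fast++
slow=3 fast=7: a[fast]=6=a[slow] dup, fast++
slow=3 fast=8: a[fast]=6=a[slow] dup, fast++
slow=3 fast=9: a[fast]=6=a[slow] dup, fast++
slow=3 fast=10: a[fast]=7≠a[slow]=6 write a[4]=7, slow++,fast++
slow=4 fast=11: a[fast]=7=a[slow] dup, fast++
slow=4 fast=12: a[fast]=8≠a[slow]=7 write a[5]=8, slow++,fast++
slow=5 fast=13: a[fast]=9≠a[slow]=8 write a[6]=9, slow++,fast++
slow=6 fast=14: a[fast]=10≠a[slow]=9 write a[7]=10, slow++,fast++
slow=7 fast=15: a[fast]=11≠a[slow]=10 write a[8]=11, slow++,fast++
slow=8 fast=16: a[fast]=13≠a[slow]=11 write a[9]=13, slow++,fast++
slow=9 fast=17: a[fast]=13=a[slow] dup, fast++

length 10; prefix = [1, 3, 4, 6, 7, 8, 9, 10, 11, 13]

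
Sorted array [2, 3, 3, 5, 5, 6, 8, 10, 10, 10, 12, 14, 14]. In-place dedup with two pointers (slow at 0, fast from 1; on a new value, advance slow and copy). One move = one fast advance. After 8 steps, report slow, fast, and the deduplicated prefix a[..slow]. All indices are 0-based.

(s=0,f=1) a[fast]=3≠a[slow]=2 write a[1]=3 → slow++,fast++
(s=1,f=2) a[fast]=3=a[slow] dup → fast++
(s=1,f=3) a[fast]=5≠a[slow]=3 write a[2]=5 → slow++,fast++
(s=2,f=4) a[fast]=5=a[slow] dup → fast++
(s=2,f=5) a[fast]=6≠a[slow]=5 write a[3]=6 → slow++,fast++
(s=3,f=6) a[fast]=8≠a[slow]=6 write a[4]=8 → slow++,fast++
(s=4,f=7) a[fast]=10≠a[slow]=8 write a[5]=10 → slow++,fast++
(s=5,f=8) a[fast]=10=a[slow] dup → fast++

slow=5, fast=9, prefix=[2, 3, 5, 6, 8, 10]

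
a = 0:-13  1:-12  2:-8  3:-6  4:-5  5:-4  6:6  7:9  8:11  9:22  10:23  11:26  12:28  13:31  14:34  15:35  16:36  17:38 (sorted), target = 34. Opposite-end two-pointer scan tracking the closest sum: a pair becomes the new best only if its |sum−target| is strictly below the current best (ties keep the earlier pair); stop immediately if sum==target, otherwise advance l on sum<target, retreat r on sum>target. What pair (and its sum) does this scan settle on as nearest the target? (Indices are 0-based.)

pair (-4, 38) with sum 34 (|Δ|=0)

l=0 r=17: -13+38=25 d=9 *, l++
l=1 r=17: -12+38=26 d=8 *, l++
l=2 r=17: -8+38=30 d=4 *, l++
l=3 r=17: -6+38=32 d=2 *, l++
l=4 r=17: -5+38=33 d=1 *, l++
l=5 r=17: -4+38=34 d=0 *, stop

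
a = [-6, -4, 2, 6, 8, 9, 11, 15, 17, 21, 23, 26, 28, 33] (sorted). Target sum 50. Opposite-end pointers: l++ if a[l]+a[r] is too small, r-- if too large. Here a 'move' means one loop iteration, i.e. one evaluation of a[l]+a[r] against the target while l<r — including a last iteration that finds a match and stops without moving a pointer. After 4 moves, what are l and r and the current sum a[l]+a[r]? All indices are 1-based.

l=5, r=14, sum=41

l=1 r=14: -6+33=27 <50, l++
l=2 r=14: -4+33=29 <50, l++
l=3 r=14: 2+33=35 <50, l++
l=4 r=14: 6+33=39 <50, l++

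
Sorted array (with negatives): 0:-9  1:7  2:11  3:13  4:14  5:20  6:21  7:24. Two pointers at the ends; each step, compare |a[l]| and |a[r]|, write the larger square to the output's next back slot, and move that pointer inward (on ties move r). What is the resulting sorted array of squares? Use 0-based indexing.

[49, 81, 121, 169, 196, 400, 441, 576]

l=0 r=7: |-9|<=|24| out[7]=576, r--
l=0 r=6: |-9|<=|21| out[6]=441, r--
l=0 r=5: |-9|<=|20| out[5]=400, r--
l=0 r=4: |-9|<=|14| out[4]=196, r--
l=0 r=3: |-9|<=|13| out[3]=169, r--
l=0 r=2: |-9|<=|11| out[2]=121, r--
l=0 r=1: |-9|>|7| out[1]=81, l++
l=1 r=1: |7|<=|7| out[0]=49, r--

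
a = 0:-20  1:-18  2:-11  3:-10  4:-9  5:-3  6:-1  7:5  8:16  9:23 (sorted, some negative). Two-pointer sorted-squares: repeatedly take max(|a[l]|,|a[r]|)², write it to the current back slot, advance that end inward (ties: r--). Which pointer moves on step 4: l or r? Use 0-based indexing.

r

l=0 r=9: |-20|<=|23| out[9]=529, r--
l=0 r=8: |-20|>|16| out[8]=400, l++
l=1 r=8: |-18|>|16| out[7]=324, l++
l=2 r=8: |-11|<=|16| out[6]=256, r--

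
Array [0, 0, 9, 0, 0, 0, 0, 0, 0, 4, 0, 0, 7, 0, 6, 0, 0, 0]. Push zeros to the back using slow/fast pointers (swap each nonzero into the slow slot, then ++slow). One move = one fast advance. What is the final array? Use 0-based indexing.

slow=0 fast=0: a[fast]=0, fast++
slow=0 fast=1: a[fast]=0, fast++
slow=0 fast=2: a[fast]=9≠0 swap→a[0]=9, slow++,fast++
slow=1 fast=3: a[fast]=0, fast++
slow=1 fast=4: a[fast]=0, fast++
slow=1 fast=5: a[fast]=0, fast++
slow=1 fast=6: a[fast]=0, fast++
slow=1 fast=7: a[fast]=0, fast++
slow=1 fast=8: a[fast]=0, fast++
slow=1 fast=9: a[fast]=4≠0 swap→a[1]=4, slow++,fast++
slow=2 fast=10: a[fast]=0, fast++
slow=2 fast=11: a[fast]=0, fast++
slow=2 fast=12: a[fast]=7≠0 swap→a[2]=7, slow++,fast++
slow=3 fast=13: a[fast]=0, fast++
slow=3 fast=14: a[fast]=6≠0 swap→a[3]=6, slow++,fast++
slow=4 fast=15: a[fast]=0, fast++
slow=4 fast=16: a[fast]=0, fast++
slow=4 fast=17: a[fast]=0, fast++

[9, 4, 7, 6, 0, 0, 0, 0, 0, 0, 0, 0, 0, 0, 0, 0, 0, 0]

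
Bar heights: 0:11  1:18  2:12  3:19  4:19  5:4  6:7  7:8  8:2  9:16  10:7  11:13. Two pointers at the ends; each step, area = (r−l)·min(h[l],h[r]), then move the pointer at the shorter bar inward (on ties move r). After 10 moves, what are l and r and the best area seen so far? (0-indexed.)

[0,11] min(11,13)*11=121 best=121 * → l++
[1,11] min(18,13)*10=130 best=130 * → r--
[1,10] min(18,7)*9=63 best=130 → r--
[1,9] min(18,16)*8=128 best=130 → r--
[1,8] min(18,2)*7=14 best=130 → r--
[1,7] min(18,8)*6=48 best=130 → r--
[1,6] min(18,7)*5=35 best=130 → r--
[1,5] min(18,4)*4=16 best=130 → r--
[1,4] min(18,19)*3=54 best=130 → l++
[2,4] min(12,19)*2=24 best=130 → l++

l=3, r=4, best area=130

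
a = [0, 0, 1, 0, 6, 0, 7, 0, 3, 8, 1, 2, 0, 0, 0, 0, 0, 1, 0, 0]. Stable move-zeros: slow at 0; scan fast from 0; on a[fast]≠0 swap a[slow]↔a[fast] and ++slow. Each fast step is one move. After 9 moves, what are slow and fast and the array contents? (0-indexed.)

slow=4, fast=9, a=[1, 6, 7, 3, 0, 0, 0, 0, 0, 8, 1, 2, 0, 0, 0, 0, 0, 1, 0, 0]

(s=0,f=0) a[fast]=0 → fast++
(s=0,f=1) a[fast]=0 → fast++
(s=0,f=2) a[fast]=1≠0 swap→a[0]=1 → slow++,fast++
(s=1,f=3) a[fast]=0 → fast++
(s=1,f=4) a[fast]=6≠0 swap→a[1]=6 → slow++,fast++
(s=2,f=5) a[fast]=0 → fast++
(s=2,f=6) a[fast]=7≠0 swap→a[2]=7 → slow++,fast++
(s=3,f=7) a[fast]=0 → fast++
(s=3,f=8) a[fast]=3≠0 swap→a[3]=3 → slow++,fast++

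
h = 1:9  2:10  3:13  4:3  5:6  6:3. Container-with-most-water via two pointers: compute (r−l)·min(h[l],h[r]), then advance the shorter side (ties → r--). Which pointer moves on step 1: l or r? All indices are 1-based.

r

l=1 r=6: min(9,3)*5=15 best=15 *, r--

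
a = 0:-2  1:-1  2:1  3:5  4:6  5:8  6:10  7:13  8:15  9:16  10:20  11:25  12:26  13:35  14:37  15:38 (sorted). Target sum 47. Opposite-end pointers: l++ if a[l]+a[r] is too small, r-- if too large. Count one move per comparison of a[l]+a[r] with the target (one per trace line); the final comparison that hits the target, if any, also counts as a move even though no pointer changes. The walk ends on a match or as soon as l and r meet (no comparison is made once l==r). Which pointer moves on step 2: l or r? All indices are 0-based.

l

[0,15] -2+38=36 <47 → l++
[1,15] -1+38=37 <47 → l++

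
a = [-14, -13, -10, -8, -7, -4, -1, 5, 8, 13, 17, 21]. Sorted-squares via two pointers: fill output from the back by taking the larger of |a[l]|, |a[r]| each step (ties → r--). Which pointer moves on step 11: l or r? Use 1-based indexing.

[1,12] |-14|<=|21| out[12]=441 → r--
[1,11] |-14|<=|17| out[11]=289 → r--
[1,10] |-14|>|13| out[10]=196 → l++
[2,10] |-13|<=|13| out[9]=169 → r--
[2,9] |-13|>|8| out[8]=169 → l++
[3,9] |-10|>|8| out[7]=100 → l++
[4,9] |-8|<=|8| out[6]=64 → r--
[4,8] |-8|>|5| out[5]=64 → l++
[5,8] |-7|>|5| out[4]=49 → l++
[6,8] |-4|<=|5| out[3]=25 → r--
[6,7] |-4|>|-1| out[2]=16 → l++

l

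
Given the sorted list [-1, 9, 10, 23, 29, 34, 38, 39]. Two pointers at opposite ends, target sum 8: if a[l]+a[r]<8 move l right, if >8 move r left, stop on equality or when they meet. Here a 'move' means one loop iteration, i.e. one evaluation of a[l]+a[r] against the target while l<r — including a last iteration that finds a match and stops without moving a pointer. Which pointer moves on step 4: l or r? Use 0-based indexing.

r

[0,7] -1+39=38 >8 → r--
[0,6] -1+38=37 >8 → r--
[0,5] -1+34=33 >8 → r--
[0,4] -1+29=28 >8 → r--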